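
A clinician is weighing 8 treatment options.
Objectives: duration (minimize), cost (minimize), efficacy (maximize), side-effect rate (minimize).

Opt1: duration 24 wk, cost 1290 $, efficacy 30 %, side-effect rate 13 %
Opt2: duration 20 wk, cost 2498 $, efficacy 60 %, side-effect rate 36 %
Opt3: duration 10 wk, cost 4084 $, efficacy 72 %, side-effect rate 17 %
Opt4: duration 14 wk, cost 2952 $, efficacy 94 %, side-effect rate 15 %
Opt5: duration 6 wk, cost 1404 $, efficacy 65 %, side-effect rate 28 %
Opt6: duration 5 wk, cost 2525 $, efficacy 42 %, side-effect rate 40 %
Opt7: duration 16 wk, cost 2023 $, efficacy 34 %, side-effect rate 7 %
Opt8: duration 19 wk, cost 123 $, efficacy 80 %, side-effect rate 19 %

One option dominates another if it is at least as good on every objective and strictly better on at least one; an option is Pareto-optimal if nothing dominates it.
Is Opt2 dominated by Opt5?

Yes

Opt5 vs Opt2: duration 6≤20, cost 1404≤2498, efficacy 65≥60, side-effect rate 28≤36 — Opt5 is at least as good on every objective with at least one strict improvement.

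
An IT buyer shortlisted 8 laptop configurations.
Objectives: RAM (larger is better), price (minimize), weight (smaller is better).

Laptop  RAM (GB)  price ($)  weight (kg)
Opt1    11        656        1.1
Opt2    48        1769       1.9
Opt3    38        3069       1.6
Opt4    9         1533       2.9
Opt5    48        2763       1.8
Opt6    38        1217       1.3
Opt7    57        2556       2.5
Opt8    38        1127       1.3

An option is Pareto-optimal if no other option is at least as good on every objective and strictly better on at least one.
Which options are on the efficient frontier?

Opt1: not dominated (best price).
Opt2: not dominated.
Opt3: dominated by Opt6 (RAM 38≥38, price 1217≤3069, weight 1.3≤1.6).
Opt4: dominated by Opt1 (RAM 11≥9, price 656≤1533, weight 1.1≤2.9).
Opt5: not dominated.
Opt6: dominated by Opt8 (RAM 38≥38, price 1127≤1217, weight 1.3≤1.3).
Opt7: not dominated (best RAM).
Opt8: not dominated.

Opt1, Opt2, Opt5, Opt7, Opt8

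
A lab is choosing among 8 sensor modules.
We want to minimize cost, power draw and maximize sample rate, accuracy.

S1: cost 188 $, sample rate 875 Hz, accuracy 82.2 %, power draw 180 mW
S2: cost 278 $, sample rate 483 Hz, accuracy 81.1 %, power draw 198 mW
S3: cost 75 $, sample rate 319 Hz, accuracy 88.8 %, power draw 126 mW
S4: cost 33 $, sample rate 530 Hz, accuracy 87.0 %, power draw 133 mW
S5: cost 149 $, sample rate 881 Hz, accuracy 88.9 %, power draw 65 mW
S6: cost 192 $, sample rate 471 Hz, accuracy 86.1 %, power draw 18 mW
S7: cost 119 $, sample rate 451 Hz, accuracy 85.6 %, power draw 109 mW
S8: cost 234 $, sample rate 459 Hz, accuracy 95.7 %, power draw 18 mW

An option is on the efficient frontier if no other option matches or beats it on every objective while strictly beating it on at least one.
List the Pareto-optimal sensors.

S3, S4, S5, S6, S7, S8

S1: dominated by S5 (cost 149≤188, sample rate 881≥875, accuracy 88.9≥82.2, power draw 65≤180).
S2: dominated by S1 (cost 188≤278, sample rate 875≥483, accuracy 82.2≥81.1, power draw 180≤198).
S3: not dominated.
S4: not dominated (best cost).
S5: not dominated (best sample rate).
S6: not dominated.
S7: not dominated.
S8: not dominated (best accuracy).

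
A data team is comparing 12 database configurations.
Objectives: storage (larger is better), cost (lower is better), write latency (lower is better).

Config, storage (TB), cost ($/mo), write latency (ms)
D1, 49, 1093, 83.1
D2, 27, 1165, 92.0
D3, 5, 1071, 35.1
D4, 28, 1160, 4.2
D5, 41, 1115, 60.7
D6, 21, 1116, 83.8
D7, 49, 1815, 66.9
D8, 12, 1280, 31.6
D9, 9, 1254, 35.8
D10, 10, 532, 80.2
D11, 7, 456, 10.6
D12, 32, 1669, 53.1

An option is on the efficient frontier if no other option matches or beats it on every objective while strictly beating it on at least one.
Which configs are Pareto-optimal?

D1: not dominated.
D2: dominated by D1 (storage 49≥27, cost 1093≤1165, write latency 83.1≤92.0).
D3: dominated by D11 (storage 7≥5, cost 456≤1071, write latency 10.6≤35.1).
D4: not dominated (best write latency).
D5: not dominated.
D6: dominated by D1 (storage 49≥21, cost 1093≤1116, write latency 83.1≤83.8).
D7: not dominated.
D8: dominated by D4 (storage 28≥12, cost 1160≤1280, write latency 4.2≤31.6).
D9: dominated by D4 (storage 28≥9, cost 1160≤1254, write latency 4.2≤35.8).
D10: not dominated.
D11: not dominated (best cost).
D12: not dominated.

D1, D4, D5, D7, D10, D11, D12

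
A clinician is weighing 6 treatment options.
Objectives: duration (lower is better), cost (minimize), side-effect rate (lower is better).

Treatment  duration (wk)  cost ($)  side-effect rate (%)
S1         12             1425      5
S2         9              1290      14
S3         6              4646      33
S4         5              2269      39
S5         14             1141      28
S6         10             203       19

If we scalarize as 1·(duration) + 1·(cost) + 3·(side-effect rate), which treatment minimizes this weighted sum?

S6

S1: 1·12 + 1·1425 + 3·5 = 1452
S2: 1·9 + 1·1290 + 3·14 = 1341
S3: 1·6 + 1·4646 + 3·33 = 4751
S4: 1·5 + 1·2269 + 3·39 = 2391
S5: 1·14 + 1·1141 + 3·28 = 1239
S6: 1·10 + 1·203 + 3·19 = 270
Lowest: S6 at 270.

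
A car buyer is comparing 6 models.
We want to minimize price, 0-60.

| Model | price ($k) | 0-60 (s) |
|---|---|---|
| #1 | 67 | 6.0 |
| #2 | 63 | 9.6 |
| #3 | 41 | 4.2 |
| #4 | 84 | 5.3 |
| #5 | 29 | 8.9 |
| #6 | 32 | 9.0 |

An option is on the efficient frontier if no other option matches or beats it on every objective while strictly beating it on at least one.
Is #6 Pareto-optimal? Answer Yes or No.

No

#5 vs #6: price 29≤32, 0-60 8.9≤9.0 — #5 is at least as good on every objective and strictly better on at least one, so #5 dominates #6.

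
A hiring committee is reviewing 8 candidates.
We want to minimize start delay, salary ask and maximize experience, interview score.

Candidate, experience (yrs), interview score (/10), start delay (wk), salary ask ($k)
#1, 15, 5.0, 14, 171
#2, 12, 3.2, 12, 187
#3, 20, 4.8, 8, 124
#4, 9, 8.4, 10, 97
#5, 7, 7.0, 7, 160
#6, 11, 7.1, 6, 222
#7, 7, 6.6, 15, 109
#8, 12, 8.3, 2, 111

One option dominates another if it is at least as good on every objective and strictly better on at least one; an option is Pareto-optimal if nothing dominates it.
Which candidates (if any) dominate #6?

#8: experience 12≥11, interview score 8.3≥7.1, start delay 2≤6, salary ask 111≤222 — dominates #6.
Others (#1, #2, #3, #4, #5, #7) are each worse than #6 on at least one objective.

#8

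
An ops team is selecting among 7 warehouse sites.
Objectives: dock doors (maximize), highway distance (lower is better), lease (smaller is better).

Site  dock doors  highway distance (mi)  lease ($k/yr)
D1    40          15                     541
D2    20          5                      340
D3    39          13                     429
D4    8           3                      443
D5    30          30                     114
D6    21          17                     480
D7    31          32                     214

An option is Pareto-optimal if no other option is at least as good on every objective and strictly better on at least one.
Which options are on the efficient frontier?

D1: not dominated (best dock doors).
D2: not dominated.
D3: not dominated.
D4: not dominated (best highway distance).
D5: not dominated (best lease).
D6: dominated by D3 (dock doors 39≥21, highway distance 13≤17, lease 429≤480).
D7: not dominated.

D1, D2, D3, D4, D5, D7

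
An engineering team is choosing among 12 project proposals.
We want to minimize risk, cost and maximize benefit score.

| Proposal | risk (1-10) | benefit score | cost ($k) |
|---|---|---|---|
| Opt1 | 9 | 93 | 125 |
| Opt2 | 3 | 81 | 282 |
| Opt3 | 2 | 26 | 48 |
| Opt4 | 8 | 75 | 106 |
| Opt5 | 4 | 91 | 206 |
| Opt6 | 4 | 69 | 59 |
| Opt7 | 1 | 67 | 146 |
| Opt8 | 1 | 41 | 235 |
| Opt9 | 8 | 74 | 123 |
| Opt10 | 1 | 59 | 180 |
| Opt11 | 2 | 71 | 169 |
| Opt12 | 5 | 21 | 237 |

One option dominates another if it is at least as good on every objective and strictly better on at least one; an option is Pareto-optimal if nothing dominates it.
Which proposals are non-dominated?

Opt1: not dominated (best benefit score).
Opt2: not dominated.
Opt3: not dominated (best cost).
Opt4: not dominated.
Opt5: not dominated.
Opt6: not dominated.
Opt7: not dominated.
Opt8: dominated by Opt7 (risk 1≤1, benefit score 67≥41, cost 146≤235).
Opt9: dominated by Opt4 (risk 8≤8, benefit score 75≥74, cost 106≤123).
Opt10: dominated by Opt7 (risk 1≤1, benefit score 67≥59, cost 146≤180).
Opt11: not dominated.
Opt12: dominated by Opt3 (risk 2≤5, benefit score 26≥21, cost 48≤237).

Opt1, Opt2, Opt3, Opt4, Opt5, Opt6, Opt7, Opt11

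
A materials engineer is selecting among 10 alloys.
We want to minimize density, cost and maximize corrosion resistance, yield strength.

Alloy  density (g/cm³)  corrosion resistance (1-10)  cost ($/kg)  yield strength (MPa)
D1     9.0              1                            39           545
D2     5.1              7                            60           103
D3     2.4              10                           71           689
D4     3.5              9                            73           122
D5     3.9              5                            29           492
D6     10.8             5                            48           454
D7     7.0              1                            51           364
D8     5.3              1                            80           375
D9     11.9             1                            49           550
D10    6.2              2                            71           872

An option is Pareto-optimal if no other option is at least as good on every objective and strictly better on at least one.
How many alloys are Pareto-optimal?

D1: not dominated.
D2: not dominated.
D3: not dominated (best density).
D4: dominated by D3 (density 2.4≤3.5, corrosion resistance 10≥9, cost 71≤73, yield strength 689≥122).
D5: not dominated (best cost).
D6: dominated by D5 (density 3.9≤10.8, corrosion resistance 5≥5, cost 29≤48, yield strength 492≥454).
D7: dominated by D5 (density 3.9≤7.0, corrosion resistance 5≥1, cost 29≤51, yield strength 492≥364).
D8: dominated by D3 (density 2.4≤5.3, corrosion resistance 10≥1, cost 71≤80, yield strength 689≥375).
D9: not dominated.
D10: not dominated (best yield strength).
Pareto-optimal: D1, D2, D3, D5, D9, D10 → 6.

6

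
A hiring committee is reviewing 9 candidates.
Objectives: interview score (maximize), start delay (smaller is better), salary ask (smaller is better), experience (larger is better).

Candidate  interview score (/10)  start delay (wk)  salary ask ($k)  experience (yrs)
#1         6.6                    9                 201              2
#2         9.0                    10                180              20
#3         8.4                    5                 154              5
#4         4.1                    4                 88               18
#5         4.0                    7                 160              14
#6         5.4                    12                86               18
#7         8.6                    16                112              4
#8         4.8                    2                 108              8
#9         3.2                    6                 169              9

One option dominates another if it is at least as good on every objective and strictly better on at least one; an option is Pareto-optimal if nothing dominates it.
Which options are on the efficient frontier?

#1: dominated by #3 (interview score 8.4≥6.6, start delay 5≤9, salary ask 154≤201, experience 5≥2).
#2: not dominated (best interview score).
#3: not dominated.
#4: not dominated.
#5: dominated by #4 (interview score 4.1≥4.0, start delay 4≤7, salary ask 88≤160, experience 18≥14).
#6: not dominated (best salary ask).
#7: not dominated.
#8: not dominated (best start delay).
#9: dominated by #4 (interview score 4.1≥3.2, start delay 4≤6, salary ask 88≤169, experience 18≥9).

#2, #3, #4, #6, #7, #8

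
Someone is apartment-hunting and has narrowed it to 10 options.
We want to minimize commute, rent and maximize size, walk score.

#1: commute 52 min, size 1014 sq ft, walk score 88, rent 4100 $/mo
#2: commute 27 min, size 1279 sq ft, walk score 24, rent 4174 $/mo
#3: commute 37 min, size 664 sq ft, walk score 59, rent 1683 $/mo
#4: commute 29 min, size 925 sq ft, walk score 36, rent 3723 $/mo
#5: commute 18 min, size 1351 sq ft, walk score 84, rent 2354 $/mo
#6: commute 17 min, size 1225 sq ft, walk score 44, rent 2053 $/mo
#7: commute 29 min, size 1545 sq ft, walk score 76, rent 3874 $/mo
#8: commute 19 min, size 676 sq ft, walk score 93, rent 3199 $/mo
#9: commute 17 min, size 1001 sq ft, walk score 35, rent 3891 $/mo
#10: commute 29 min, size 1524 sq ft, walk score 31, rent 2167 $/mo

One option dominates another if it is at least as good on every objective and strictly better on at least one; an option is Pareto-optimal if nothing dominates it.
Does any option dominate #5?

#1: worse on commute (52 vs 18).
#2: worse on commute (27 vs 18).
#3: worse on commute (37 vs 18).
#4: worse on commute (29 vs 18).
#6: worse on size (1225 vs 1351).
#7: worse on commute (29 vs 18).
#8: worse on commute (19 vs 18).
#9: worse on size (1001 vs 1351).
#10: worse on commute (29 vs 18).
No option is at least as good as #5 on every objective and strictly better on one.

No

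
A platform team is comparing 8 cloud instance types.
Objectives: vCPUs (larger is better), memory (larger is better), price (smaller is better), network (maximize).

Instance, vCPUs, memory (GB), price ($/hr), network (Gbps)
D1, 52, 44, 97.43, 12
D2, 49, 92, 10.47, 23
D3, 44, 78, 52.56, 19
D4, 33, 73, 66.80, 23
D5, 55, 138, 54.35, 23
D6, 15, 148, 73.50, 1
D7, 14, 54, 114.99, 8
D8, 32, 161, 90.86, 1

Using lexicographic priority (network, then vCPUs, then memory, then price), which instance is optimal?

First maximize network: best is 23, kept {D2, D4, D5}.
Then maximize vCPUs: best is 55, kept {D5}.

D5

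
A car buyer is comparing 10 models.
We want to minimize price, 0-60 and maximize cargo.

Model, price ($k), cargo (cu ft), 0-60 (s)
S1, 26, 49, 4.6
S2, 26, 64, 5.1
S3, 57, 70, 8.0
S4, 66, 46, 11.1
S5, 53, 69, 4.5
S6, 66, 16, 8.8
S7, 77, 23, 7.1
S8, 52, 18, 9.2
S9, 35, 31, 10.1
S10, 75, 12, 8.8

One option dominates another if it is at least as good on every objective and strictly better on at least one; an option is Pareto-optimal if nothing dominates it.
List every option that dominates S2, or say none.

none

S1: worse on cargo (49 vs 64).
S3: worse on price (57 vs 26).
S4: worse on price (66 vs 26).
S5: worse on price (53 vs 26).
S6: worse on price (66 vs 26).
S7: worse on price (77 vs 26).
S8: worse on price (52 vs 26).
S9: worse on price (35 vs 26).
S10: worse on price (75 vs 26).
No option dominates S2.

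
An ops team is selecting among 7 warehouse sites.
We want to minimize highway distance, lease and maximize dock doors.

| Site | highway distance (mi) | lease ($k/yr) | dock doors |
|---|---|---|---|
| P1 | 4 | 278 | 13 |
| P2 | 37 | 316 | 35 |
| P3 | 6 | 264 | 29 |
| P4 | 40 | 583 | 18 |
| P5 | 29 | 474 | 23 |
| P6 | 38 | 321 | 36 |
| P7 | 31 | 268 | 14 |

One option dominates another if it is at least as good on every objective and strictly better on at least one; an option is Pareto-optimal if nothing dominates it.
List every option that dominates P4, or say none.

P2, P3, P5, P6

P2: highway distance 37≤40, lease 316≤583, dock doors 35≥18 — dominates P4.
P3: highway distance 6≤40, lease 264≤583, dock doors 29≥18 — dominates P4.
P5: highway distance 29≤40, lease 474≤583, dock doors 23≥18 — dominates P4.
P6: highway distance 38≤40, lease 321≤583, dock doors 36≥18 — dominates P4.
Others (P1, P7) are each worse than P4 on at least one objective.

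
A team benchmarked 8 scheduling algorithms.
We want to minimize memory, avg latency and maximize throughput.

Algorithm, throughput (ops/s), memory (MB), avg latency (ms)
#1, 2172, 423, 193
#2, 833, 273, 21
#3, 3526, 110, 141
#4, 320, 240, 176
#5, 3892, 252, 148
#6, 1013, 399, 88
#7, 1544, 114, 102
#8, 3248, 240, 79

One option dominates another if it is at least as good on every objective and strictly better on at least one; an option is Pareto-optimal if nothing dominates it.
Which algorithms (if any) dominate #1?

#3: throughput 3526≥2172, memory 110≤423, avg latency 141≤193 — dominates #1.
#5: throughput 3892≥2172, memory 252≤423, avg latency 148≤193 — dominates #1.
#8: throughput 3248≥2172, memory 240≤423, avg latency 79≤193 — dominates #1.
Others (#2, #4, #6, #7) are each worse than #1 on at least one objective.

#3, #5, #8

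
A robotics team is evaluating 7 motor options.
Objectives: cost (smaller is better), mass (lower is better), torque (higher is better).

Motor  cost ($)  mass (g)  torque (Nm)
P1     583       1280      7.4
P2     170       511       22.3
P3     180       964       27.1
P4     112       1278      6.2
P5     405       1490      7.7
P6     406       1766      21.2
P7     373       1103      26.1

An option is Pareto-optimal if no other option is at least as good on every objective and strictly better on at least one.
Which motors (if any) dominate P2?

none

P1: worse on cost (583 vs 170).
P3: worse on cost (180 vs 170).
P4: worse on mass (1278 vs 511).
P5: worse on cost (405 vs 170).
P6: worse on cost (406 vs 170).
P7: worse on cost (373 vs 170).
No option dominates P2.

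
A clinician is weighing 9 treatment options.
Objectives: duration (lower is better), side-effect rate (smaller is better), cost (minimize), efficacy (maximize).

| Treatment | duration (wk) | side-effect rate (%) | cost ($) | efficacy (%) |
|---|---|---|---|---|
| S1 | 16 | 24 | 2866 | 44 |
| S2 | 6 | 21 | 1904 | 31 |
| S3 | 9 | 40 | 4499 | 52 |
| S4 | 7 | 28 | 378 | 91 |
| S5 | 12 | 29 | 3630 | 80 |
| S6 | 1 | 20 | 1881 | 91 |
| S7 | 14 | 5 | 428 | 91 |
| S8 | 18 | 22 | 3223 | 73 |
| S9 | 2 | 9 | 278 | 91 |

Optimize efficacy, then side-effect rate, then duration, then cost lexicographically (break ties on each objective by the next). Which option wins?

S7

First maximize efficacy: best is 91, kept {S4, S6, S7, S9}.
Then minimize side-effect rate: best is 5, kept {S7}.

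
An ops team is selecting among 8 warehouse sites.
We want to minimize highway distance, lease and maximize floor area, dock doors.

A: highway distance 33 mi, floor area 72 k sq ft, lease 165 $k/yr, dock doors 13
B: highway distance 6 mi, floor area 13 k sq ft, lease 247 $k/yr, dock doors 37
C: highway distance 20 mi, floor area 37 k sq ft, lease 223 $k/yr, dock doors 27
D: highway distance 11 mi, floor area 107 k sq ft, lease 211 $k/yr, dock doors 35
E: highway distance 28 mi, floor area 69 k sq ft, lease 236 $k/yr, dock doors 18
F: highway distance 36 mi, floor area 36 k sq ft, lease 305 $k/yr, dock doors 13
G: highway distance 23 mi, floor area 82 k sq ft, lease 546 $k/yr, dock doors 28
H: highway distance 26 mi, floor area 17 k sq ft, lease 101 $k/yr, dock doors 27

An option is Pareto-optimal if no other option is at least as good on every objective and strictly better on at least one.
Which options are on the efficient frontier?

A, B, D, H

A: not dominated.
B: not dominated (best highway distance).
C: dominated by D (highway distance 11≤20, floor area 107≥37, lease 211≤223, dock doors 35≥27).
D: not dominated (best floor area).
E: dominated by D (highway distance 11≤28, floor area 107≥69, lease 211≤236, dock doors 35≥18).
F: dominated by A (highway distance 33≤36, floor area 72≥36, lease 165≤305, dock doors 13≥13).
G: dominated by D (highway distance 11≤23, floor area 107≥82, lease 211≤546, dock doors 35≥28).
H: not dominated (best lease).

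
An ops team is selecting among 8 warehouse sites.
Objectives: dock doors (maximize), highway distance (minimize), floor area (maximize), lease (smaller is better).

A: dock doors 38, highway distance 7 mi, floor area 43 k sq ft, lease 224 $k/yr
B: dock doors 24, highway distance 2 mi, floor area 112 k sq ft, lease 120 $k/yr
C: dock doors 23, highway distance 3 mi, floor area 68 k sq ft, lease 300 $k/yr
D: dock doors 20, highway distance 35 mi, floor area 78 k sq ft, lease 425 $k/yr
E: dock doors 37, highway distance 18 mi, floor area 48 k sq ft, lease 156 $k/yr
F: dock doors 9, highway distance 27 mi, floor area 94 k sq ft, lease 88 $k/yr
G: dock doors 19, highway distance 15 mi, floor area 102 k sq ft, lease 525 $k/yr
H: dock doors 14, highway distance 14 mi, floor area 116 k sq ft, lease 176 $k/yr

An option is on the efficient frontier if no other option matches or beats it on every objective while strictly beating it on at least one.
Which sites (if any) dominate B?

none

A: worse on highway distance (7 vs 2).
C: worse on dock doors (23 vs 24).
D: worse on dock doors (20 vs 24).
E: worse on highway distance (18 vs 2).
F: worse on dock doors (9 vs 24).
G: worse on dock doors (19 vs 24).
H: worse on dock doors (14 vs 24).
No option dominates B.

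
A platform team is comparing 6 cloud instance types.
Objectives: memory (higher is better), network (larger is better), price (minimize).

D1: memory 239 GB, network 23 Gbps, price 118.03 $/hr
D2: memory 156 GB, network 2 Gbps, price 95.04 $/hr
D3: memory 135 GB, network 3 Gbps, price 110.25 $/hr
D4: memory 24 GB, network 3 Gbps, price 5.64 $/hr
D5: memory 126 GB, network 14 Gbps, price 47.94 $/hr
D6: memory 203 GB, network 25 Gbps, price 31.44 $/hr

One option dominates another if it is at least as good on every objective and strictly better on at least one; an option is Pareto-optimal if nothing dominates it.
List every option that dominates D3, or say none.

D6: memory 203≥135, network 25≥3, price 31.44≤110.25 — dominates D3.
Others (D1, D2, D4, D5) are each worse than D3 on at least one objective.

D6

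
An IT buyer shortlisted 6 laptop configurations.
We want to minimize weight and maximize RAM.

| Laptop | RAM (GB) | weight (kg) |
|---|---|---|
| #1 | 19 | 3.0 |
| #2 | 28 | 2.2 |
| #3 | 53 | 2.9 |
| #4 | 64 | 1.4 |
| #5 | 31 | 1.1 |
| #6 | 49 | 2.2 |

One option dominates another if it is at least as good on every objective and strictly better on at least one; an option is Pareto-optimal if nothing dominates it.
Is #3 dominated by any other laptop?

Yes

#4 vs #3: RAM 64≥53, weight 1.4≤2.9 — #4 is at least as good on every objective and strictly better on at least one, so #4 dominates #3.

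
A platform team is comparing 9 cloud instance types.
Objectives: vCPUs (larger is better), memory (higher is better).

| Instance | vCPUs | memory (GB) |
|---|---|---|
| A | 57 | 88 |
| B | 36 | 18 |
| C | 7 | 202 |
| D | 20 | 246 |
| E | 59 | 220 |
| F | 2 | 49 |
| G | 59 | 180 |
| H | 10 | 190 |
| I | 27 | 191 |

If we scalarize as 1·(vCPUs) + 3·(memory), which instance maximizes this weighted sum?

D

A: 1·57 + 3·88 = 321
B: 1·36 + 3·18 = 90
C: 1·7 + 3·202 = 613
D: 1·20 + 3·246 = 758
E: 1·59 + 3·220 = 719
F: 1·2 + 3·49 = 149
G: 1·59 + 3·180 = 599
H: 1·10 + 3·190 = 580
I: 1·27 + 3·191 = 600
Highest: D at 758.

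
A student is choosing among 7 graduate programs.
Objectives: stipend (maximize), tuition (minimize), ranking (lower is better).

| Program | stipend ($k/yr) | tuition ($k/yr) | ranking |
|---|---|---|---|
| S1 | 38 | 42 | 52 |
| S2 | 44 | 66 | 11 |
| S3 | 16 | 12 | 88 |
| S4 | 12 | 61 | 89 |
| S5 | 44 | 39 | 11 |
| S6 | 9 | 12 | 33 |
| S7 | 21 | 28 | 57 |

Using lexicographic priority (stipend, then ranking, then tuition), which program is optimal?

First maximize stipend: best is 44, kept {S2, S5}.
Then minimize ranking: best is 11, kept {S2, S5}.
Then minimize tuition: best is 39, kept {S5}.

S5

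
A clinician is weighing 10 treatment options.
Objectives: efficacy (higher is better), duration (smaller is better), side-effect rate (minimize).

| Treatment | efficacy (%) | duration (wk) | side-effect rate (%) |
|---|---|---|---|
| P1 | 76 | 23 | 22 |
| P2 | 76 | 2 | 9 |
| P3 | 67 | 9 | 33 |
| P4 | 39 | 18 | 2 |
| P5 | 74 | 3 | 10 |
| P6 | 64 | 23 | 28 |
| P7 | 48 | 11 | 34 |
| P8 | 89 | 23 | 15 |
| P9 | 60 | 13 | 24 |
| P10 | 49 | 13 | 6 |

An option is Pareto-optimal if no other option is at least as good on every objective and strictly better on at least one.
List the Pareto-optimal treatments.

P2, P4, P8, P10

P1: dominated by P2 (efficacy 76≥76, duration 2≤23, side-effect rate 9≤22).
P2: not dominated (best duration).
P3: dominated by P2 (efficacy 76≥67, duration 2≤9, side-effect rate 9≤33).
P4: not dominated (best side-effect rate).
P5: dominated by P2 (efficacy 76≥74, duration 2≤3, side-effect rate 9≤10).
P6: dominated by P1 (efficacy 76≥64, duration 23≤23, side-effect rate 22≤28).
P7: dominated by P2 (efficacy 76≥48, duration 2≤11, side-effect rate 9≤34).
P8: not dominated (best efficacy).
P9: dominated by P2 (efficacy 76≥60, duration 2≤13, side-effect rate 9≤24).
P10: not dominated.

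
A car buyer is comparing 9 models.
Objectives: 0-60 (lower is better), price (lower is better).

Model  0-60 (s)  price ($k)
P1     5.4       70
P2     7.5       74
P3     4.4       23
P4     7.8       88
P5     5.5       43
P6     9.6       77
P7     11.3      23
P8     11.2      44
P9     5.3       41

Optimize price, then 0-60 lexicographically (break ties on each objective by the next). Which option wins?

First minimize price: best is 23, kept {P3, P7}.
Then minimize 0-60: best is 4.4, kept {P3}.

P3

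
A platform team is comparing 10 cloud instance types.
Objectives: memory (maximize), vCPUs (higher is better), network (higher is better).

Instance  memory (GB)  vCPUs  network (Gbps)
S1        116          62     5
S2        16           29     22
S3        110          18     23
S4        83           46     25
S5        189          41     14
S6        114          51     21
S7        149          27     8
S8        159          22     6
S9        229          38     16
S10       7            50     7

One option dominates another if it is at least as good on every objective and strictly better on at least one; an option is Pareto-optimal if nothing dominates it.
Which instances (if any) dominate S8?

S5, S9

S5: memory 189≥159, vCPUs 41≥22, network 14≥6 — dominates S8.
S9: memory 229≥159, vCPUs 38≥22, network 16≥6 — dominates S8.
Others (S1, S2, S3, S4, S6, S7, S10) are each worse than S8 on at least one objective.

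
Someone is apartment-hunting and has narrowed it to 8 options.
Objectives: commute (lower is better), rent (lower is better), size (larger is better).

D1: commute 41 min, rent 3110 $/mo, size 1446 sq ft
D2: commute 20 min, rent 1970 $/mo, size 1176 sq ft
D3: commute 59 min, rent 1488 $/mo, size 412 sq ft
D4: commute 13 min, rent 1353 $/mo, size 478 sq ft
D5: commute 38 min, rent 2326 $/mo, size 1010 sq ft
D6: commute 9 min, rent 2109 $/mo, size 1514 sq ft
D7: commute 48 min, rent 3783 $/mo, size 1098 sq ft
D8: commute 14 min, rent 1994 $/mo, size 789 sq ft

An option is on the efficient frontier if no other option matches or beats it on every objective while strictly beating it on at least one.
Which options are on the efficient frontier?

D2, D4, D6, D8

D1: dominated by D6 (commute 9≤41, rent 2109≤3110, size 1514≥1446).
D2: not dominated.
D3: dominated by D4 (commute 13≤59, rent 1353≤1488, size 478≥412).
D4: not dominated (best rent).
D5: dominated by D2 (commute 20≤38, rent 1970≤2326, size 1176≥1010).
D6: not dominated (best commute).
D7: dominated by D1 (commute 41≤48, rent 3110≤3783, size 1446≥1098).
D8: not dominated.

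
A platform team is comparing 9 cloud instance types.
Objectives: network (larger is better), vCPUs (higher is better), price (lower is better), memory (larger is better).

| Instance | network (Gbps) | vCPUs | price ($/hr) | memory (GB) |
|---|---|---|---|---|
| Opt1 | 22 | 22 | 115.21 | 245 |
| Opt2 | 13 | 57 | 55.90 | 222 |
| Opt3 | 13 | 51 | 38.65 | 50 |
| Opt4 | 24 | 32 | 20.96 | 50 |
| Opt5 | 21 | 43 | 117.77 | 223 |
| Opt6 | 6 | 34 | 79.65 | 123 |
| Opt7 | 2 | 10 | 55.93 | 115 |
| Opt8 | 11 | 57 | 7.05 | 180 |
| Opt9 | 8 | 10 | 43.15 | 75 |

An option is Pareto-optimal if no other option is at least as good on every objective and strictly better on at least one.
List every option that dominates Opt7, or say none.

Opt2, Opt8

Opt2: network 13≥2, vCPUs 57≥10, price 55.90≤55.93, memory 222≥115 — dominates Opt7.
Opt8: network 11≥2, vCPUs 57≥10, price 7.05≤55.93, memory 180≥115 — dominates Opt7.
Others (Opt1, Opt3, Opt4, Opt5, Opt6, Opt9) are each worse than Opt7 on at least one objective.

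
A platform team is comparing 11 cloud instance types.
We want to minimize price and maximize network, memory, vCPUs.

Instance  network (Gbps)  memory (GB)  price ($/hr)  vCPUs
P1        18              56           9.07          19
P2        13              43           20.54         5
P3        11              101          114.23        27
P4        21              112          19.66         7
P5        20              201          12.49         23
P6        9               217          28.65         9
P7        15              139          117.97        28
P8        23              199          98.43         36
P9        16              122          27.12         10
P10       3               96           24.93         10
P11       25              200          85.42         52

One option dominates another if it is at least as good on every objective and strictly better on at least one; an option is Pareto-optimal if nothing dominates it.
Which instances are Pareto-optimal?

P1: not dominated (best price).
P2: dominated by P1 (network 18≥13, memory 56≥43, price 9.07≤20.54, vCPUs 19≥5).
P3: dominated by P8 (network 23≥11, memory 199≥101, price 98.43≤114.23, vCPUs 36≥27).
P4: not dominated.
P5: not dominated.
P6: not dominated (best memory).
P7: dominated by P8 (network 23≥15, memory 199≥139, price 98.43≤117.97, vCPUs 36≥28).
P8: dominated by P11 (network 25≥23, memory 200≥199, price 85.42≤98.43, vCPUs 52≥36).
P9: dominated by P5 (network 20≥16, memory 201≥122, price 12.49≤27.12, vCPUs 23≥10).
P10: dominated by P5 (network 20≥3, memory 201≥96, price 12.49≤24.93, vCPUs 23≥10).
P11: not dominated (best network).

P1, P4, P5, P6, P11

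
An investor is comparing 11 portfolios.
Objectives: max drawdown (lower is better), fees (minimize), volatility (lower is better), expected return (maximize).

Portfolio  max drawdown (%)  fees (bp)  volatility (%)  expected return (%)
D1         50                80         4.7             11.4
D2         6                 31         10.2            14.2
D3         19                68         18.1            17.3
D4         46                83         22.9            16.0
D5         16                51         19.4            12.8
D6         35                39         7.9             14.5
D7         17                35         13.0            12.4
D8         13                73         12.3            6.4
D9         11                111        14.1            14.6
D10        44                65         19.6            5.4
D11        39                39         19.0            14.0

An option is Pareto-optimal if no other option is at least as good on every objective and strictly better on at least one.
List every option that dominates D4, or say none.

D3: max drawdown 19≤46, fees 68≤83, volatility 18.1≤22.9, expected return 17.3≥16.0 — dominates D4.
Others (D1, D2, D5, D6, D7, D8, D9, D10, D11) are each worse than D4 on at least one objective.

D3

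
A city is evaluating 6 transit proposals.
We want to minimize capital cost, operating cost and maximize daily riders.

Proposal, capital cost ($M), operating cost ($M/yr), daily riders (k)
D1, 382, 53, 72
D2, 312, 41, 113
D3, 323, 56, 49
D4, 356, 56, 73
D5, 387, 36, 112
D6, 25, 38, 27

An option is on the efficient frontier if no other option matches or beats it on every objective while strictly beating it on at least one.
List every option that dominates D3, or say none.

D2

D2: capital cost 312≤323, operating cost 41≤56, daily riders 113≥49 — dominates D3.
Others (D1, D4, D5, D6) are each worse than D3 on at least one objective.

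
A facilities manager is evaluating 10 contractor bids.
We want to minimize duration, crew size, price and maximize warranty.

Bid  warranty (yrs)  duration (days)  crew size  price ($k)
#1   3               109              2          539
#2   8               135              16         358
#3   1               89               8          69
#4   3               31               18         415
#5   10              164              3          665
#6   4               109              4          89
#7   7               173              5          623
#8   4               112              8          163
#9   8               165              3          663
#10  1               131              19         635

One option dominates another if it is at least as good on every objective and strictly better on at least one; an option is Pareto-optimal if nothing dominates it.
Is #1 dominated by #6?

#6 vs #1: #6 is worse on crew size (4 vs 2), so it does not dominate #1.

No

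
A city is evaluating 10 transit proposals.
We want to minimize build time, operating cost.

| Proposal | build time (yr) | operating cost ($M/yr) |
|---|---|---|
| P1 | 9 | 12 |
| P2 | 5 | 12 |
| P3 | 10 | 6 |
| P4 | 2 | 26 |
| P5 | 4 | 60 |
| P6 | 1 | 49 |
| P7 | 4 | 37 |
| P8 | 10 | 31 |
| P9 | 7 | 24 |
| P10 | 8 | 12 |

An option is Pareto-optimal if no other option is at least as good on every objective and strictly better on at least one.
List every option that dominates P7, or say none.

P4: build time 2≤4, operating cost 26≤37 — dominates P7.
Others (P1, P2, P3, P5, P6, P8, P9, P10) are each worse than P7 on at least one objective.

P4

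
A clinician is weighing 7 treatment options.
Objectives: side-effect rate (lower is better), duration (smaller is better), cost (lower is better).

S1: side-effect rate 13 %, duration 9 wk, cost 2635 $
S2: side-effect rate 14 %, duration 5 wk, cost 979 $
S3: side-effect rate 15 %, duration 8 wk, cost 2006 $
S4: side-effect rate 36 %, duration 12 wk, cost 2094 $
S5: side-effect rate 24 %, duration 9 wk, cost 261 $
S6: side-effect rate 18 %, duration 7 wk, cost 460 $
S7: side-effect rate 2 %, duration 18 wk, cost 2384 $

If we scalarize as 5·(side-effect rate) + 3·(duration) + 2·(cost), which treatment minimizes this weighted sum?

S1: 5·13 + 3·9 + 2·2635 = 5362
S2: 5·14 + 3·5 + 2·979 = 2043
S3: 5·15 + 3·8 + 2·2006 = 4111
S4: 5·36 + 3·12 + 2·2094 = 4404
S5: 5·24 + 3·9 + 2·261 = 669
S6: 5·18 + 3·7 + 2·460 = 1031
S7: 5·2 + 3·18 + 2·2384 = 4832
Lowest: S5 at 669.

S5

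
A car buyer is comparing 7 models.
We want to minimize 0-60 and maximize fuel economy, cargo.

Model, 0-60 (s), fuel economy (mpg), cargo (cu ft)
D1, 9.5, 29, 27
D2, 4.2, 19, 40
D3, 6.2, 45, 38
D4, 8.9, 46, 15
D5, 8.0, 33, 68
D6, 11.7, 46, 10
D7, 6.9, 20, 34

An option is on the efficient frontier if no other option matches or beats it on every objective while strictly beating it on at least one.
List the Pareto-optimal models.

D2, D3, D4, D5

D1: dominated by D3 (0-60 6.2≤9.5, fuel economy 45≥29, cargo 38≥27).
D2: not dominated (best 0-60).
D3: not dominated.
D4: not dominated.
D5: not dominated (best cargo).
D6: dominated by D4 (0-60 8.9≤11.7, fuel economy 46≥46, cargo 15≥10).
D7: dominated by D3 (0-60 6.2≤6.9, fuel economy 45≥20, cargo 38≥34).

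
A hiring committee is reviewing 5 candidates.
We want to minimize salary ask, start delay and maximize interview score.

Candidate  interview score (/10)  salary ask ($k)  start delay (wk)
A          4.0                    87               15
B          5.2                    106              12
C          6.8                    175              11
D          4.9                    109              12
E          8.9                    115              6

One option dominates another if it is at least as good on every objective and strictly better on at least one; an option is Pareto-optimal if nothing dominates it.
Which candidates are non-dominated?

A, B, E

A: not dominated (best salary ask).
B: not dominated.
C: dominated by E (interview score 8.9≥6.8, salary ask 115≤175, start delay 6≤11).
D: dominated by B (interview score 5.2≥4.9, salary ask 106≤109, start delay 12≤12).
E: not dominated (best interview score).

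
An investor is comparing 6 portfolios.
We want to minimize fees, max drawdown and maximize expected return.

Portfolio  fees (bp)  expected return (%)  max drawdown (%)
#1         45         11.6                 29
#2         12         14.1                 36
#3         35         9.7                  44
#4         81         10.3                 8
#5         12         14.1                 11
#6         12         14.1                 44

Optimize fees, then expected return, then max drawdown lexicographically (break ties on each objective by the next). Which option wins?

#5

First minimize fees: best is 12, kept {#2, #5, #6}.
Then maximize expected return: best is 14.1, kept {#2, #5, #6}.
Then minimize max drawdown: best is 11, kept {#5}.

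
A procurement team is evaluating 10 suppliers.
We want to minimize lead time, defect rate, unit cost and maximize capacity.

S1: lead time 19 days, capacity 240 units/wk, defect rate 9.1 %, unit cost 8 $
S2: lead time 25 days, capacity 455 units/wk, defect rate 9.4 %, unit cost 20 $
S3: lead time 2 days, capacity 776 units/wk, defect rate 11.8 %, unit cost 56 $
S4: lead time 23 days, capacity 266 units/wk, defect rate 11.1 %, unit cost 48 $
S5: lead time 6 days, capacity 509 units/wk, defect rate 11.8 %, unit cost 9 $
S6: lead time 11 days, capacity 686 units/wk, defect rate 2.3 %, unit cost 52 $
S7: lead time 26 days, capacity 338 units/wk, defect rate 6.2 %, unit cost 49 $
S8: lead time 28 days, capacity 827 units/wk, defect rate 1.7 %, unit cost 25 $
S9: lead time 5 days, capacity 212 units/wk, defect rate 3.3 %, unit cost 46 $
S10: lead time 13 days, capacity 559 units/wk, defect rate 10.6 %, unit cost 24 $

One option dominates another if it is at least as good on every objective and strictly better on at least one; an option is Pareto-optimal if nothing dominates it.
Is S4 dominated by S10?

S10 vs S4: lead time 13≤23, capacity 559≥266, defect rate 10.6≤11.1, unit cost 24≤48 — S10 is at least as good on every objective with at least one strict improvement.

Yes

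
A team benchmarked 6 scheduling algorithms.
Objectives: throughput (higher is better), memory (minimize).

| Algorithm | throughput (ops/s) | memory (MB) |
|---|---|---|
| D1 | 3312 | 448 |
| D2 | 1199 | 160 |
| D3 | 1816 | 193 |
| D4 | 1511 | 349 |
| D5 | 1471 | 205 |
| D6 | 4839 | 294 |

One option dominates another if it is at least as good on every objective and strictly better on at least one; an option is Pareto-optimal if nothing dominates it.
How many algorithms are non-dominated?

3

D1: dominated by D6 (throughput 4839≥3312, memory 294≤448).
D2: not dominated (best memory).
D3: not dominated.
D4: dominated by D3 (throughput 1816≥1511, memory 193≤349).
D5: dominated by D3 (throughput 1816≥1471, memory 193≤205).
D6: not dominated (best throughput).
Pareto-optimal: D2, D3, D6 → 3.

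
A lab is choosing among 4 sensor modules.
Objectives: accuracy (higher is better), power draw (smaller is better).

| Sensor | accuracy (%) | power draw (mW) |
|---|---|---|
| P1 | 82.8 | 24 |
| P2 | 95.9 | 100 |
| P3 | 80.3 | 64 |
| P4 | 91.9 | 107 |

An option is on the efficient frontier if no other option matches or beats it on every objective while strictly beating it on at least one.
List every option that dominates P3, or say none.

P1

P1: accuracy 82.8≥80.3, power draw 24≤64 — dominates P3.
Others (P2, P4) are each worse than P3 on at least one objective.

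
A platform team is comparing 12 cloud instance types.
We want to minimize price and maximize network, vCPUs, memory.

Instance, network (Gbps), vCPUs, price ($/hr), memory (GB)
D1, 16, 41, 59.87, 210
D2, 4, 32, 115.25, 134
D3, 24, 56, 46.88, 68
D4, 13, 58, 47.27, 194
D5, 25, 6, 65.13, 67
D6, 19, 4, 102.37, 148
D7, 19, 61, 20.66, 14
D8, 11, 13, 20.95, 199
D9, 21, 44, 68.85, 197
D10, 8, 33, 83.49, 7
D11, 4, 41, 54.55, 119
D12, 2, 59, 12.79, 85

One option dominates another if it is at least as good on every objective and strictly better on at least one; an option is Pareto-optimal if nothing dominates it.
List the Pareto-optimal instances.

D1, D3, D4, D5, D7, D8, D9, D12

D1: not dominated (best memory).
D2: dominated by D1 (network 16≥4, vCPUs 41≥32, price 59.87≤115.25, memory 210≥134).
D3: not dominated.
D4: not dominated.
D5: not dominated (best network).
D6: dominated by D9 (network 21≥19, vCPUs 44≥4, price 68.85≤102.37, memory 197≥148).
D7: not dominated (best vCPUs).
D8: not dominated.
D9: not dominated.
D10: dominated by D1 (network 16≥8, vCPUs 41≥33, price 59.87≤83.49, memory 210≥7).
D11: dominated by D4 (network 13≥4, vCPUs 58≥41, price 47.27≤54.55, memory 194≥119).
D12: not dominated (best price).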